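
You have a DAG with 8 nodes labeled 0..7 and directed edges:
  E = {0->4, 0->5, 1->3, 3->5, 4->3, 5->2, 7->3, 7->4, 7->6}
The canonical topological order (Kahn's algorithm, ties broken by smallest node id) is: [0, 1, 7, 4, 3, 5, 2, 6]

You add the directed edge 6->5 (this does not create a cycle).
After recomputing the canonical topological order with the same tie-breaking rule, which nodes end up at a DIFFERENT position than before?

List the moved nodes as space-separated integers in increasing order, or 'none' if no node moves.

Old toposort: [0, 1, 7, 4, 3, 5, 2, 6]
Added edge 6->5
Recompute Kahn (smallest-id tiebreak):
  initial in-degrees: [0, 0, 1, 3, 2, 3, 1, 0]
  ready (indeg=0): [0, 1, 7]
  pop 0: indeg[4]->1; indeg[5]->2 | ready=[1, 7] | order so far=[0]
  pop 1: indeg[3]->2 | ready=[7] | order so far=[0, 1]
  pop 7: indeg[3]->1; indeg[4]->0; indeg[6]->0 | ready=[4, 6] | order so far=[0, 1, 7]
  pop 4: indeg[3]->0 | ready=[3, 6] | order so far=[0, 1, 7, 4]
  pop 3: indeg[5]->1 | ready=[6] | order so far=[0, 1, 7, 4, 3]
  pop 6: indeg[5]->0 | ready=[5] | order so far=[0, 1, 7, 4, 3, 6]
  pop 5: indeg[2]->0 | ready=[2] | order so far=[0, 1, 7, 4, 3, 6, 5]
  pop 2: no out-edges | ready=[] | order so far=[0, 1, 7, 4, 3, 6, 5, 2]
New canonical toposort: [0, 1, 7, 4, 3, 6, 5, 2]
Compare positions:
  Node 0: index 0 -> 0 (same)
  Node 1: index 1 -> 1 (same)
  Node 2: index 6 -> 7 (moved)
  Node 3: index 4 -> 4 (same)
  Node 4: index 3 -> 3 (same)
  Node 5: index 5 -> 6 (moved)
  Node 6: index 7 -> 5 (moved)
  Node 7: index 2 -> 2 (same)
Nodes that changed position: 2 5 6

Answer: 2 5 6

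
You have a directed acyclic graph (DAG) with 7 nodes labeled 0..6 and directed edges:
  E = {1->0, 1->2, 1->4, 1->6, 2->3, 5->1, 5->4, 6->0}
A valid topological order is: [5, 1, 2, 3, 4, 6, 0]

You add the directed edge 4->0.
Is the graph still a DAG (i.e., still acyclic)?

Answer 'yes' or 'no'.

Given toposort: [5, 1, 2, 3, 4, 6, 0]
Position of 4: index 4; position of 0: index 6
New edge 4->0: forward
Forward edge: respects the existing order. Still a DAG, same toposort still valid.
Still a DAG? yes

Answer: yes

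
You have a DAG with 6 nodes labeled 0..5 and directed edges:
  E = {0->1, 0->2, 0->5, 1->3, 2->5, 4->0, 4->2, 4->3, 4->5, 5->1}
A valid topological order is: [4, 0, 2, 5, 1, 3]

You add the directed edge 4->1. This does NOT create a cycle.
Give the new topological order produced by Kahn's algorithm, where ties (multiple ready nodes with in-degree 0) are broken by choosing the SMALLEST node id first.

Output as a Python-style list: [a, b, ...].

Answer: [4, 0, 2, 5, 1, 3]

Derivation:
Old toposort: [4, 0, 2, 5, 1, 3]
Added edge: 4->1
Position of 4 (0) < position of 1 (4). Old order still valid.
Run Kahn's algorithm (break ties by smallest node id):
  initial in-degrees: [1, 3, 2, 2, 0, 3]
  ready (indeg=0): [4]
  pop 4: indeg[0]->0; indeg[1]->2; indeg[2]->1; indeg[3]->1; indeg[5]->2 | ready=[0] | order so far=[4]
  pop 0: indeg[1]->1; indeg[2]->0; indeg[5]->1 | ready=[2] | order so far=[4, 0]
  pop 2: indeg[5]->0 | ready=[5] | order so far=[4, 0, 2]
  pop 5: indeg[1]->0 | ready=[1] | order so far=[4, 0, 2, 5]
  pop 1: indeg[3]->0 | ready=[3] | order so far=[4, 0, 2, 5, 1]
  pop 3: no out-edges | ready=[] | order so far=[4, 0, 2, 5, 1, 3]
  Result: [4, 0, 2, 5, 1, 3]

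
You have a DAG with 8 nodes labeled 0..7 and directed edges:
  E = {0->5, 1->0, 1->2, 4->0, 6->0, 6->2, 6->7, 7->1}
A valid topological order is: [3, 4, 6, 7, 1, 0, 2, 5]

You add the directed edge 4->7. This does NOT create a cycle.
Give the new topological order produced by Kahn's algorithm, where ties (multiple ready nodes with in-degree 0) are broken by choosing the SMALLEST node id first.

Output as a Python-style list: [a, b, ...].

Old toposort: [3, 4, 6, 7, 1, 0, 2, 5]
Added edge: 4->7
Position of 4 (1) < position of 7 (3). Old order still valid.
Run Kahn's algorithm (break ties by smallest node id):
  initial in-degrees: [3, 1, 2, 0, 0, 1, 0, 2]
  ready (indeg=0): [3, 4, 6]
  pop 3: no out-edges | ready=[4, 6] | order so far=[3]
  pop 4: indeg[0]->2; indeg[7]->1 | ready=[6] | order so far=[3, 4]
  pop 6: indeg[0]->1; indeg[2]->1; indeg[7]->0 | ready=[7] | order so far=[3, 4, 6]
  pop 7: indeg[1]->0 | ready=[1] | order so far=[3, 4, 6, 7]
  pop 1: indeg[0]->0; indeg[2]->0 | ready=[0, 2] | order so far=[3, 4, 6, 7, 1]
  pop 0: indeg[5]->0 | ready=[2, 5] | order so far=[3, 4, 6, 7, 1, 0]
  pop 2: no out-edges | ready=[5] | order so far=[3, 4, 6, 7, 1, 0, 2]
  pop 5: no out-edges | ready=[] | order so far=[3, 4, 6, 7, 1, 0, 2, 5]
  Result: [3, 4, 6, 7, 1, 0, 2, 5]

Answer: [3, 4, 6, 7, 1, 0, 2, 5]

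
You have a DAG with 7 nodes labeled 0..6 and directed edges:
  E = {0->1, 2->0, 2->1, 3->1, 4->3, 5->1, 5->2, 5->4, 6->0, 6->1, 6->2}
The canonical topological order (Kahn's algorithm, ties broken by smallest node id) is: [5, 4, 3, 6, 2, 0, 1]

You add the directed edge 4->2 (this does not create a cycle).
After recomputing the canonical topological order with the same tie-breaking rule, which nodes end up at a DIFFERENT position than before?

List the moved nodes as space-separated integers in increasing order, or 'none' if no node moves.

Answer: none

Derivation:
Old toposort: [5, 4, 3, 6, 2, 0, 1]
Added edge 4->2
Recompute Kahn (smallest-id tiebreak):
  initial in-degrees: [2, 5, 3, 1, 1, 0, 0]
  ready (indeg=0): [5, 6]
  pop 5: indeg[1]->4; indeg[2]->2; indeg[4]->0 | ready=[4, 6] | order so far=[5]
  pop 4: indeg[2]->1; indeg[3]->0 | ready=[3, 6] | order so far=[5, 4]
  pop 3: indeg[1]->3 | ready=[6] | order so far=[5, 4, 3]
  pop 6: indeg[0]->1; indeg[1]->2; indeg[2]->0 | ready=[2] | order so far=[5, 4, 3, 6]
  pop 2: indeg[0]->0; indeg[1]->1 | ready=[0] | order so far=[5, 4, 3, 6, 2]
  pop 0: indeg[1]->0 | ready=[1] | order so far=[5, 4, 3, 6, 2, 0]
  pop 1: no out-edges | ready=[] | order so far=[5, 4, 3, 6, 2, 0, 1]
New canonical toposort: [5, 4, 3, 6, 2, 0, 1]
Compare positions:
  Node 0: index 5 -> 5 (same)
  Node 1: index 6 -> 6 (same)
  Node 2: index 4 -> 4 (same)
  Node 3: index 2 -> 2 (same)
  Node 4: index 1 -> 1 (same)
  Node 5: index 0 -> 0 (same)
  Node 6: index 3 -> 3 (same)
Nodes that changed position: none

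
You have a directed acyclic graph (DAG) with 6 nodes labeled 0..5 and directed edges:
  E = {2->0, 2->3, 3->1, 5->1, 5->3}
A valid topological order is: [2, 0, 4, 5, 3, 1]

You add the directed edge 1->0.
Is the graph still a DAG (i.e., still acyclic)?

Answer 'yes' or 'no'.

Answer: yes

Derivation:
Given toposort: [2, 0, 4, 5, 3, 1]
Position of 1: index 5; position of 0: index 1
New edge 1->0: backward (u after v in old order)
Backward edge: old toposort is now invalid. Check if this creates a cycle.
Does 0 already reach 1? Reachable from 0: [0]. NO -> still a DAG (reorder needed).
Still a DAG? yes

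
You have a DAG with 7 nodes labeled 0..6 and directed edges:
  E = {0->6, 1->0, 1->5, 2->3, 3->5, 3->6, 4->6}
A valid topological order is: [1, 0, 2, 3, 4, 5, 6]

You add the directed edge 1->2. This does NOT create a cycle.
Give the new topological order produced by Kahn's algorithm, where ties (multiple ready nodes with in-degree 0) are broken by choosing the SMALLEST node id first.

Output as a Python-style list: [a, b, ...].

Answer: [1, 0, 2, 3, 4, 5, 6]

Derivation:
Old toposort: [1, 0, 2, 3, 4, 5, 6]
Added edge: 1->2
Position of 1 (0) < position of 2 (2). Old order still valid.
Run Kahn's algorithm (break ties by smallest node id):
  initial in-degrees: [1, 0, 1, 1, 0, 2, 3]
  ready (indeg=0): [1, 4]
  pop 1: indeg[0]->0; indeg[2]->0; indeg[5]->1 | ready=[0, 2, 4] | order so far=[1]
  pop 0: indeg[6]->2 | ready=[2, 4] | order so far=[1, 0]
  pop 2: indeg[3]->0 | ready=[3, 4] | order so far=[1, 0, 2]
  pop 3: indeg[5]->0; indeg[6]->1 | ready=[4, 5] | order so far=[1, 0, 2, 3]
  pop 4: indeg[6]->0 | ready=[5, 6] | order so far=[1, 0, 2, 3, 4]
  pop 5: no out-edges | ready=[6] | order so far=[1, 0, 2, 3, 4, 5]
  pop 6: no out-edges | ready=[] | order so far=[1, 0, 2, 3, 4, 5, 6]
  Result: [1, 0, 2, 3, 4, 5, 6]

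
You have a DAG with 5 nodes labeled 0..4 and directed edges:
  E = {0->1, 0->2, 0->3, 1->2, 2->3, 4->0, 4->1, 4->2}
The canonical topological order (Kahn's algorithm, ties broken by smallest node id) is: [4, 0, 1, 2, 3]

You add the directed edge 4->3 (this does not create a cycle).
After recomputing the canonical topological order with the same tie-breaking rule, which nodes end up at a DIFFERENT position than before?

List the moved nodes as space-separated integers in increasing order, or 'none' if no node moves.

Answer: none

Derivation:
Old toposort: [4, 0, 1, 2, 3]
Added edge 4->3
Recompute Kahn (smallest-id tiebreak):
  initial in-degrees: [1, 2, 3, 3, 0]
  ready (indeg=0): [4]
  pop 4: indeg[0]->0; indeg[1]->1; indeg[2]->2; indeg[3]->2 | ready=[0] | order so far=[4]
  pop 0: indeg[1]->0; indeg[2]->1; indeg[3]->1 | ready=[1] | order so far=[4, 0]
  pop 1: indeg[2]->0 | ready=[2] | order so far=[4, 0, 1]
  pop 2: indeg[3]->0 | ready=[3] | order so far=[4, 0, 1, 2]
  pop 3: no out-edges | ready=[] | order so far=[4, 0, 1, 2, 3]
New canonical toposort: [4, 0, 1, 2, 3]
Compare positions:
  Node 0: index 1 -> 1 (same)
  Node 1: index 2 -> 2 (same)
  Node 2: index 3 -> 3 (same)
  Node 3: index 4 -> 4 (same)
  Node 4: index 0 -> 0 (same)
Nodes that changed position: none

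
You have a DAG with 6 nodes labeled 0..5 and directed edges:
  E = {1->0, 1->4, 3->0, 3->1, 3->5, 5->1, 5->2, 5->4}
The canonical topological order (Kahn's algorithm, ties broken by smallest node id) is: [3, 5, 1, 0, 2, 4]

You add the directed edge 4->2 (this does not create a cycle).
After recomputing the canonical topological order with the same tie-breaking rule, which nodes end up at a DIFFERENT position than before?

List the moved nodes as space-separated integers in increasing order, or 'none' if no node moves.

Old toposort: [3, 5, 1, 0, 2, 4]
Added edge 4->2
Recompute Kahn (smallest-id tiebreak):
  initial in-degrees: [2, 2, 2, 0, 2, 1]
  ready (indeg=0): [3]
  pop 3: indeg[0]->1; indeg[1]->1; indeg[5]->0 | ready=[5] | order so far=[3]
  pop 5: indeg[1]->0; indeg[2]->1; indeg[4]->1 | ready=[1] | order so far=[3, 5]
  pop 1: indeg[0]->0; indeg[4]->0 | ready=[0, 4] | order so far=[3, 5, 1]
  pop 0: no out-edges | ready=[4] | order so far=[3, 5, 1, 0]
  pop 4: indeg[2]->0 | ready=[2] | order so far=[3, 5, 1, 0, 4]
  pop 2: no out-edges | ready=[] | order so far=[3, 5, 1, 0, 4, 2]
New canonical toposort: [3, 5, 1, 0, 4, 2]
Compare positions:
  Node 0: index 3 -> 3 (same)
  Node 1: index 2 -> 2 (same)
  Node 2: index 4 -> 5 (moved)
  Node 3: index 0 -> 0 (same)
  Node 4: index 5 -> 4 (moved)
  Node 5: index 1 -> 1 (same)
Nodes that changed position: 2 4

Answer: 2 4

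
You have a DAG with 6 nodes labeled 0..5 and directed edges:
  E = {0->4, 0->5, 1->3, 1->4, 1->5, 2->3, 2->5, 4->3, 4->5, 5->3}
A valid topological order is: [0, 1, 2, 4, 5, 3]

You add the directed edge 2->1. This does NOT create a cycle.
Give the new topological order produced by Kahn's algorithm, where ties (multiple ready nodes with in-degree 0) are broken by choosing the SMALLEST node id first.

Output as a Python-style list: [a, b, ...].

Answer: [0, 2, 1, 4, 5, 3]

Derivation:
Old toposort: [0, 1, 2, 4, 5, 3]
Added edge: 2->1
Position of 2 (2) > position of 1 (1). Must reorder: 2 must now come before 1.
Run Kahn's algorithm (break ties by smallest node id):
  initial in-degrees: [0, 1, 0, 4, 2, 4]
  ready (indeg=0): [0, 2]
  pop 0: indeg[4]->1; indeg[5]->3 | ready=[2] | order so far=[0]
  pop 2: indeg[1]->0; indeg[3]->3; indeg[5]->2 | ready=[1] | order so far=[0, 2]
  pop 1: indeg[3]->2; indeg[4]->0; indeg[5]->1 | ready=[4] | order so far=[0, 2, 1]
  pop 4: indeg[3]->1; indeg[5]->0 | ready=[5] | order so far=[0, 2, 1, 4]
  pop 5: indeg[3]->0 | ready=[3] | order so far=[0, 2, 1, 4, 5]
  pop 3: no out-edges | ready=[] | order so far=[0, 2, 1, 4, 5, 3]
  Result: [0, 2, 1, 4, 5, 3]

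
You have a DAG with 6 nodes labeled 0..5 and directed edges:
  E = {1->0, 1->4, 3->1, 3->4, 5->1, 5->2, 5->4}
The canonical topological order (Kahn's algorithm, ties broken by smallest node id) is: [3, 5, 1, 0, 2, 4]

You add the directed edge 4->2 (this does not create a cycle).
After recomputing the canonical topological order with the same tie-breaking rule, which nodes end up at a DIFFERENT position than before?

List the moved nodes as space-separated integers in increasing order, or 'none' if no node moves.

Old toposort: [3, 5, 1, 0, 2, 4]
Added edge 4->2
Recompute Kahn (smallest-id tiebreak):
  initial in-degrees: [1, 2, 2, 0, 3, 0]
  ready (indeg=0): [3, 5]
  pop 3: indeg[1]->1; indeg[4]->2 | ready=[5] | order so far=[3]
  pop 5: indeg[1]->0; indeg[2]->1; indeg[4]->1 | ready=[1] | order so far=[3, 5]
  pop 1: indeg[0]->0; indeg[4]->0 | ready=[0, 4] | order so far=[3, 5, 1]
  pop 0: no out-edges | ready=[4] | order so far=[3, 5, 1, 0]
  pop 4: indeg[2]->0 | ready=[2] | order so far=[3, 5, 1, 0, 4]
  pop 2: no out-edges | ready=[] | order so far=[3, 5, 1, 0, 4, 2]
New canonical toposort: [3, 5, 1, 0, 4, 2]
Compare positions:
  Node 0: index 3 -> 3 (same)
  Node 1: index 2 -> 2 (same)
  Node 2: index 4 -> 5 (moved)
  Node 3: index 0 -> 0 (same)
  Node 4: index 5 -> 4 (moved)
  Node 5: index 1 -> 1 (same)
Nodes that changed position: 2 4

Answer: 2 4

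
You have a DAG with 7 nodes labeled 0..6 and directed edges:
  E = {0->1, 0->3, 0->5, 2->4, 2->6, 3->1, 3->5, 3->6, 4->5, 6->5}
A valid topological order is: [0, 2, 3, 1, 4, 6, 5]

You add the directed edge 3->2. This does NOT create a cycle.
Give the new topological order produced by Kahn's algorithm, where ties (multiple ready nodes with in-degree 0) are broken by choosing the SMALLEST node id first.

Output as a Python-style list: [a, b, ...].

Answer: [0, 3, 1, 2, 4, 6, 5]

Derivation:
Old toposort: [0, 2, 3, 1, 4, 6, 5]
Added edge: 3->2
Position of 3 (2) > position of 2 (1). Must reorder: 3 must now come before 2.
Run Kahn's algorithm (break ties by smallest node id):
  initial in-degrees: [0, 2, 1, 1, 1, 4, 2]
  ready (indeg=0): [0]
  pop 0: indeg[1]->1; indeg[3]->0; indeg[5]->3 | ready=[3] | order so far=[0]
  pop 3: indeg[1]->0; indeg[2]->0; indeg[5]->2; indeg[6]->1 | ready=[1, 2] | order so far=[0, 3]
  pop 1: no out-edges | ready=[2] | order so far=[0, 3, 1]
  pop 2: indeg[4]->0; indeg[6]->0 | ready=[4, 6] | order so far=[0, 3, 1, 2]
  pop 4: indeg[5]->1 | ready=[6] | order so far=[0, 3, 1, 2, 4]
  pop 6: indeg[5]->0 | ready=[5] | order so far=[0, 3, 1, 2, 4, 6]
  pop 5: no out-edges | ready=[] | order so far=[0, 3, 1, 2, 4, 6, 5]
  Result: [0, 3, 1, 2, 4, 6, 5]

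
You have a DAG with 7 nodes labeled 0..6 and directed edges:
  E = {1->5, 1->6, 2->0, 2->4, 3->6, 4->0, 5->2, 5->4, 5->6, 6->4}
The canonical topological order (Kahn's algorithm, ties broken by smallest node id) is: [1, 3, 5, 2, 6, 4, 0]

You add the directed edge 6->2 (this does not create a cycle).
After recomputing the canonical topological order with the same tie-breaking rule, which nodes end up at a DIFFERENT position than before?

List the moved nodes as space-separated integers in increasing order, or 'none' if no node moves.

Old toposort: [1, 3, 5, 2, 6, 4, 0]
Added edge 6->2
Recompute Kahn (smallest-id tiebreak):
  initial in-degrees: [2, 0, 2, 0, 3, 1, 3]
  ready (indeg=0): [1, 3]
  pop 1: indeg[5]->0; indeg[6]->2 | ready=[3, 5] | order so far=[1]
  pop 3: indeg[6]->1 | ready=[5] | order so far=[1, 3]
  pop 5: indeg[2]->1; indeg[4]->2; indeg[6]->0 | ready=[6] | order so far=[1, 3, 5]
  pop 6: indeg[2]->0; indeg[4]->1 | ready=[2] | order so far=[1, 3, 5, 6]
  pop 2: indeg[0]->1; indeg[4]->0 | ready=[4] | order so far=[1, 3, 5, 6, 2]
  pop 4: indeg[0]->0 | ready=[0] | order so far=[1, 3, 5, 6, 2, 4]
  pop 0: no out-edges | ready=[] | order so far=[1, 3, 5, 6, 2, 4, 0]
New canonical toposort: [1, 3, 5, 6, 2, 4, 0]
Compare positions:
  Node 0: index 6 -> 6 (same)
  Node 1: index 0 -> 0 (same)
  Node 2: index 3 -> 4 (moved)
  Node 3: index 1 -> 1 (same)
  Node 4: index 5 -> 5 (same)
  Node 5: index 2 -> 2 (same)
  Node 6: index 4 -> 3 (moved)
Nodes that changed position: 2 6

Answer: 2 6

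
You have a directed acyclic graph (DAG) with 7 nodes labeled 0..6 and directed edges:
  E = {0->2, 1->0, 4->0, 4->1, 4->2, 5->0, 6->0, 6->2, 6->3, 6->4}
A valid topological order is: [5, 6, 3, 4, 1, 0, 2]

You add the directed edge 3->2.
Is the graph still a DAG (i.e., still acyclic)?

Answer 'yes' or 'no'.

Given toposort: [5, 6, 3, 4, 1, 0, 2]
Position of 3: index 2; position of 2: index 6
New edge 3->2: forward
Forward edge: respects the existing order. Still a DAG, same toposort still valid.
Still a DAG? yes

Answer: yes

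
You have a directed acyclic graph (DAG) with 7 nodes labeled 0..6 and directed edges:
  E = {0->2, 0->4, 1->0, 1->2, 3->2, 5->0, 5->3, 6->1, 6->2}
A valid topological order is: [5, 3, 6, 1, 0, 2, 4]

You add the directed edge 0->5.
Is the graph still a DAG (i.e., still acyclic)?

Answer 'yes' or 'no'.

Given toposort: [5, 3, 6, 1, 0, 2, 4]
Position of 0: index 4; position of 5: index 0
New edge 0->5: backward (u after v in old order)
Backward edge: old toposort is now invalid. Check if this creates a cycle.
Does 5 already reach 0? Reachable from 5: [0, 2, 3, 4, 5]. YES -> cycle!
Still a DAG? no

Answer: no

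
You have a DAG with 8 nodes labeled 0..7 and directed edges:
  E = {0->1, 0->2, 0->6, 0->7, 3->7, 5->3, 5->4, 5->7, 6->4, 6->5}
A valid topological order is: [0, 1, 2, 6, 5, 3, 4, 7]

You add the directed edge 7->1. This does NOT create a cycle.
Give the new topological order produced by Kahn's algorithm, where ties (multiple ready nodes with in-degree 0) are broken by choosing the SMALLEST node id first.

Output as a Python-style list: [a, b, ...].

Old toposort: [0, 1, 2, 6, 5, 3, 4, 7]
Added edge: 7->1
Position of 7 (7) > position of 1 (1). Must reorder: 7 must now come before 1.
Run Kahn's algorithm (break ties by smallest node id):
  initial in-degrees: [0, 2, 1, 1, 2, 1, 1, 3]
  ready (indeg=0): [0]
  pop 0: indeg[1]->1; indeg[2]->0; indeg[6]->0; indeg[7]->2 | ready=[2, 6] | order so far=[0]
  pop 2: no out-edges | ready=[6] | order so far=[0, 2]
  pop 6: indeg[4]->1; indeg[5]->0 | ready=[5] | order so far=[0, 2, 6]
  pop 5: indeg[3]->0; indeg[4]->0; indeg[7]->1 | ready=[3, 4] | order so far=[0, 2, 6, 5]
  pop 3: indeg[7]->0 | ready=[4, 7] | order so far=[0, 2, 6, 5, 3]
  pop 4: no out-edges | ready=[7] | order so far=[0, 2, 6, 5, 3, 4]
  pop 7: indeg[1]->0 | ready=[1] | order so far=[0, 2, 6, 5, 3, 4, 7]
  pop 1: no out-edges | ready=[] | order so far=[0, 2, 6, 5, 3, 4, 7, 1]
  Result: [0, 2, 6, 5, 3, 4, 7, 1]

Answer: [0, 2, 6, 5, 3, 4, 7, 1]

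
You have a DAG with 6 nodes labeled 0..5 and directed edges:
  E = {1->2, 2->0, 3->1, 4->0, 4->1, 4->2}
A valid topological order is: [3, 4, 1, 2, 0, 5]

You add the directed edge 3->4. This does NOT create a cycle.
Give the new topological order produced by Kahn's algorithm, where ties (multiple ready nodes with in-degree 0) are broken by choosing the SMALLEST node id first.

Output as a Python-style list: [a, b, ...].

Answer: [3, 4, 1, 2, 0, 5]

Derivation:
Old toposort: [3, 4, 1, 2, 0, 5]
Added edge: 3->4
Position of 3 (0) < position of 4 (1). Old order still valid.
Run Kahn's algorithm (break ties by smallest node id):
  initial in-degrees: [2, 2, 2, 0, 1, 0]
  ready (indeg=0): [3, 5]
  pop 3: indeg[1]->1; indeg[4]->0 | ready=[4, 5] | order so far=[3]
  pop 4: indeg[0]->1; indeg[1]->0; indeg[2]->1 | ready=[1, 5] | order so far=[3, 4]
  pop 1: indeg[2]->0 | ready=[2, 5] | order so far=[3, 4, 1]
  pop 2: indeg[0]->0 | ready=[0, 5] | order so far=[3, 4, 1, 2]
  pop 0: no out-edges | ready=[5] | order so far=[3, 4, 1, 2, 0]
  pop 5: no out-edges | ready=[] | order so far=[3, 4, 1, 2, 0, 5]
  Result: [3, 4, 1, 2, 0, 5]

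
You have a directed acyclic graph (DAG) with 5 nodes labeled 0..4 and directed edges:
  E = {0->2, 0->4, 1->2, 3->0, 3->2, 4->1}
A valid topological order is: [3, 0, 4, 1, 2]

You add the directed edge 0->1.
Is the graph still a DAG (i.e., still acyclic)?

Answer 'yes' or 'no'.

Given toposort: [3, 0, 4, 1, 2]
Position of 0: index 1; position of 1: index 3
New edge 0->1: forward
Forward edge: respects the existing order. Still a DAG, same toposort still valid.
Still a DAG? yes

Answer: yes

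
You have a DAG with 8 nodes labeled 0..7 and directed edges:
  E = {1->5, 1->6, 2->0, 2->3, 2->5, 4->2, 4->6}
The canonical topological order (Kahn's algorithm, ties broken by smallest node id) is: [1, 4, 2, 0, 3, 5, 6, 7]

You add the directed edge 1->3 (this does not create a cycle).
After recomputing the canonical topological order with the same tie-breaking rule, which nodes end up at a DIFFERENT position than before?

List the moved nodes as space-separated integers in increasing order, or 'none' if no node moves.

Answer: none

Derivation:
Old toposort: [1, 4, 2, 0, 3, 5, 6, 7]
Added edge 1->3
Recompute Kahn (smallest-id tiebreak):
  initial in-degrees: [1, 0, 1, 2, 0, 2, 2, 0]
  ready (indeg=0): [1, 4, 7]
  pop 1: indeg[3]->1; indeg[5]->1; indeg[6]->1 | ready=[4, 7] | order so far=[1]
  pop 4: indeg[2]->0; indeg[6]->0 | ready=[2, 6, 7] | order so far=[1, 4]
  pop 2: indeg[0]->0; indeg[3]->0; indeg[5]->0 | ready=[0, 3, 5, 6, 7] | order so far=[1, 4, 2]
  pop 0: no out-edges | ready=[3, 5, 6, 7] | order so far=[1, 4, 2, 0]
  pop 3: no out-edges | ready=[5, 6, 7] | order so far=[1, 4, 2, 0, 3]
  pop 5: no out-edges | ready=[6, 7] | order so far=[1, 4, 2, 0, 3, 5]
  pop 6: no out-edges | ready=[7] | order so far=[1, 4, 2, 0, 3, 5, 6]
  pop 7: no out-edges | ready=[] | order so far=[1, 4, 2, 0, 3, 5, 6, 7]
New canonical toposort: [1, 4, 2, 0, 3, 5, 6, 7]
Compare positions:
  Node 0: index 3 -> 3 (same)
  Node 1: index 0 -> 0 (same)
  Node 2: index 2 -> 2 (same)
  Node 3: index 4 -> 4 (same)
  Node 4: index 1 -> 1 (same)
  Node 5: index 5 -> 5 (same)
  Node 6: index 6 -> 6 (same)
  Node 7: index 7 -> 7 (same)
Nodes that changed position: none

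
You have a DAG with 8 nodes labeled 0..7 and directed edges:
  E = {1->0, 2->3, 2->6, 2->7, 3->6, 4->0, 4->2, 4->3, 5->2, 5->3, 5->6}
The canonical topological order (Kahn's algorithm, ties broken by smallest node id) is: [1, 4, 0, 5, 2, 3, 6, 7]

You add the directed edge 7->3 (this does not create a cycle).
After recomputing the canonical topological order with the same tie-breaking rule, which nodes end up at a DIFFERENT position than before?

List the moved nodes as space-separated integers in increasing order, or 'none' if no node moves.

Old toposort: [1, 4, 0, 5, 2, 3, 6, 7]
Added edge 7->3
Recompute Kahn (smallest-id tiebreak):
  initial in-degrees: [2, 0, 2, 4, 0, 0, 3, 1]
  ready (indeg=0): [1, 4, 5]
  pop 1: indeg[0]->1 | ready=[4, 5] | order so far=[1]
  pop 4: indeg[0]->0; indeg[2]->1; indeg[3]->3 | ready=[0, 5] | order so far=[1, 4]
  pop 0: no out-edges | ready=[5] | order so far=[1, 4, 0]
  pop 5: indeg[2]->0; indeg[3]->2; indeg[6]->2 | ready=[2] | order so far=[1, 4, 0, 5]
  pop 2: indeg[3]->1; indeg[6]->1; indeg[7]->0 | ready=[7] | order so far=[1, 4, 0, 5, 2]
  pop 7: indeg[3]->0 | ready=[3] | order so far=[1, 4, 0, 5, 2, 7]
  pop 3: indeg[6]->0 | ready=[6] | order so far=[1, 4, 0, 5, 2, 7, 3]
  pop 6: no out-edges | ready=[] | order so far=[1, 4, 0, 5, 2, 7, 3, 6]
New canonical toposort: [1, 4, 0, 5, 2, 7, 3, 6]
Compare positions:
  Node 0: index 2 -> 2 (same)
  Node 1: index 0 -> 0 (same)
  Node 2: index 4 -> 4 (same)
  Node 3: index 5 -> 6 (moved)
  Node 4: index 1 -> 1 (same)
  Node 5: index 3 -> 3 (same)
  Node 6: index 6 -> 7 (moved)
  Node 7: index 7 -> 5 (moved)
Nodes that changed position: 3 6 7

Answer: 3 6 7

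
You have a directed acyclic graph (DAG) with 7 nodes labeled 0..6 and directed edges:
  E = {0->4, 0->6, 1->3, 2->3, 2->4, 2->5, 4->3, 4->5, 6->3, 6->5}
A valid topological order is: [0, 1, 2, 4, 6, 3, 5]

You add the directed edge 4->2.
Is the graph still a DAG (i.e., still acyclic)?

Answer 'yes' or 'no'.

Given toposort: [0, 1, 2, 4, 6, 3, 5]
Position of 4: index 3; position of 2: index 2
New edge 4->2: backward (u after v in old order)
Backward edge: old toposort is now invalid. Check if this creates a cycle.
Does 2 already reach 4? Reachable from 2: [2, 3, 4, 5]. YES -> cycle!
Still a DAG? no

Answer: no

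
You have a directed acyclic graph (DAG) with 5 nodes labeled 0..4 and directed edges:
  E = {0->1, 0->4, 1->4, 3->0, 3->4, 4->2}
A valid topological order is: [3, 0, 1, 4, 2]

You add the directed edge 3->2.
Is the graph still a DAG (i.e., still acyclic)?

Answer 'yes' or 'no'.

Answer: yes

Derivation:
Given toposort: [3, 0, 1, 4, 2]
Position of 3: index 0; position of 2: index 4
New edge 3->2: forward
Forward edge: respects the existing order. Still a DAG, same toposort still valid.
Still a DAG? yes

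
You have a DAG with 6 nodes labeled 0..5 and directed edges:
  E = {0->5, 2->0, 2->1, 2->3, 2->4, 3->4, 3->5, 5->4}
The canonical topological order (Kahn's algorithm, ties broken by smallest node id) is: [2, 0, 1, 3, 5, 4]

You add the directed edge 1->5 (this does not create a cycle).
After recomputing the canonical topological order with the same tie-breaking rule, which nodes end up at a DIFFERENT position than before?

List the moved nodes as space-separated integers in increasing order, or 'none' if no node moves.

Old toposort: [2, 0, 1, 3, 5, 4]
Added edge 1->5
Recompute Kahn (smallest-id tiebreak):
  initial in-degrees: [1, 1, 0, 1, 3, 3]
  ready (indeg=0): [2]
  pop 2: indeg[0]->0; indeg[1]->0; indeg[3]->0; indeg[4]->2 | ready=[0, 1, 3] | order so far=[2]
  pop 0: indeg[5]->2 | ready=[1, 3] | order so far=[2, 0]
  pop 1: indeg[5]->1 | ready=[3] | order so far=[2, 0, 1]
  pop 3: indeg[4]->1; indeg[5]->0 | ready=[5] | order so far=[2, 0, 1, 3]
  pop 5: indeg[4]->0 | ready=[4] | order so far=[2, 0, 1, 3, 5]
  pop 4: no out-edges | ready=[] | order so far=[2, 0, 1, 3, 5, 4]
New canonical toposort: [2, 0, 1, 3, 5, 4]
Compare positions:
  Node 0: index 1 -> 1 (same)
  Node 1: index 2 -> 2 (same)
  Node 2: index 0 -> 0 (same)
  Node 3: index 3 -> 3 (same)
  Node 4: index 5 -> 5 (same)
  Node 5: index 4 -> 4 (same)
Nodes that changed position: none

Answer: none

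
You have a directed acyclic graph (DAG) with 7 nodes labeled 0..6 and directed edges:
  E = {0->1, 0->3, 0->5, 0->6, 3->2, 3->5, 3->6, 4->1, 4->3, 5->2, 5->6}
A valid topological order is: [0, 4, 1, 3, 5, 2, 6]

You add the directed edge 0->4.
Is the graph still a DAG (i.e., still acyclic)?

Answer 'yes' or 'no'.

Given toposort: [0, 4, 1, 3, 5, 2, 6]
Position of 0: index 0; position of 4: index 1
New edge 0->4: forward
Forward edge: respects the existing order. Still a DAG, same toposort still valid.
Still a DAG? yes

Answer: yes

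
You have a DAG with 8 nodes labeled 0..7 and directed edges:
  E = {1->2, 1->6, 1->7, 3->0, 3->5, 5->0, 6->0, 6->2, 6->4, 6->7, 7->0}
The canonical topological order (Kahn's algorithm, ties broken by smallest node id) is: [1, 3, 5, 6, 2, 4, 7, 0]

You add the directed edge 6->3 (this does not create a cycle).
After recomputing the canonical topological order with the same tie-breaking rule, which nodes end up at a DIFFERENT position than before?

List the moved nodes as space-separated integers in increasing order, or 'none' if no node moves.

Answer: 2 3 4 5 6

Derivation:
Old toposort: [1, 3, 5, 6, 2, 4, 7, 0]
Added edge 6->3
Recompute Kahn (smallest-id tiebreak):
  initial in-degrees: [4, 0, 2, 1, 1, 1, 1, 2]
  ready (indeg=0): [1]
  pop 1: indeg[2]->1; indeg[6]->0; indeg[7]->1 | ready=[6] | order so far=[1]
  pop 6: indeg[0]->3; indeg[2]->0; indeg[3]->0; indeg[4]->0; indeg[7]->0 | ready=[2, 3, 4, 7] | order so far=[1, 6]
  pop 2: no out-edges | ready=[3, 4, 7] | order so far=[1, 6, 2]
  pop 3: indeg[0]->2; indeg[5]->0 | ready=[4, 5, 7] | order so far=[1, 6, 2, 3]
  pop 4: no out-edges | ready=[5, 7] | order so far=[1, 6, 2, 3, 4]
  pop 5: indeg[0]->1 | ready=[7] | order so far=[1, 6, 2, 3, 4, 5]
  pop 7: indeg[0]->0 | ready=[0] | order so far=[1, 6, 2, 3, 4, 5, 7]
  pop 0: no out-edges | ready=[] | order so far=[1, 6, 2, 3, 4, 5, 7, 0]
New canonical toposort: [1, 6, 2, 3, 4, 5, 7, 0]
Compare positions:
  Node 0: index 7 -> 7 (same)
  Node 1: index 0 -> 0 (same)
  Node 2: index 4 -> 2 (moved)
  Node 3: index 1 -> 3 (moved)
  Node 4: index 5 -> 4 (moved)
  Node 5: index 2 -> 5 (moved)
  Node 6: index 3 -> 1 (moved)
  Node 7: index 6 -> 6 (same)
Nodes that changed position: 2 3 4 5 6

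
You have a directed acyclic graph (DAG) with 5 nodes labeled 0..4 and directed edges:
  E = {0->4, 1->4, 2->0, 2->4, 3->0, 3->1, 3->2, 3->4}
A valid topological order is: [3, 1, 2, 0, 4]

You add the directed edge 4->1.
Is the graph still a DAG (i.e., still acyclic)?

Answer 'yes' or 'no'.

Answer: no

Derivation:
Given toposort: [3, 1, 2, 0, 4]
Position of 4: index 4; position of 1: index 1
New edge 4->1: backward (u after v in old order)
Backward edge: old toposort is now invalid. Check if this creates a cycle.
Does 1 already reach 4? Reachable from 1: [1, 4]. YES -> cycle!
Still a DAG? no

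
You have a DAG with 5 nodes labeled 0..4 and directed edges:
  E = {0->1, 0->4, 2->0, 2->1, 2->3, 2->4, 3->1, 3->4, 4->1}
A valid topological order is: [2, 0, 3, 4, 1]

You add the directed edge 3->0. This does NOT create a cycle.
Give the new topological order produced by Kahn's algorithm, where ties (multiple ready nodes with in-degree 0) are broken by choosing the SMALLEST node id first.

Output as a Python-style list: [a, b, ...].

Answer: [2, 3, 0, 4, 1]

Derivation:
Old toposort: [2, 0, 3, 4, 1]
Added edge: 3->0
Position of 3 (2) > position of 0 (1). Must reorder: 3 must now come before 0.
Run Kahn's algorithm (break ties by smallest node id):
  initial in-degrees: [2, 4, 0, 1, 3]
  ready (indeg=0): [2]
  pop 2: indeg[0]->1; indeg[1]->3; indeg[3]->0; indeg[4]->2 | ready=[3] | order so far=[2]
  pop 3: indeg[0]->0; indeg[1]->2; indeg[4]->1 | ready=[0] | order so far=[2, 3]
  pop 0: indeg[1]->1; indeg[4]->0 | ready=[4] | order so far=[2, 3, 0]
  pop 4: indeg[1]->0 | ready=[1] | order so far=[2, 3, 0, 4]
  pop 1: no out-edges | ready=[] | order so far=[2, 3, 0, 4, 1]
  Result: [2, 3, 0, 4, 1]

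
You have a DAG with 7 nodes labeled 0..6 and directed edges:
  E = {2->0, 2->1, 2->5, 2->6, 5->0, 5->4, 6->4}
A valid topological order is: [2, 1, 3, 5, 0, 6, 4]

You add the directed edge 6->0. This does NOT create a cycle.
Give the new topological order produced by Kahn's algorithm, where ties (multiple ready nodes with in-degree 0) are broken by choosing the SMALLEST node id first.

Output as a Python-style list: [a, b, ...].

Answer: [2, 1, 3, 5, 6, 0, 4]

Derivation:
Old toposort: [2, 1, 3, 5, 0, 6, 4]
Added edge: 6->0
Position of 6 (5) > position of 0 (4). Must reorder: 6 must now come before 0.
Run Kahn's algorithm (break ties by smallest node id):
  initial in-degrees: [3, 1, 0, 0, 2, 1, 1]
  ready (indeg=0): [2, 3]
  pop 2: indeg[0]->2; indeg[1]->0; indeg[5]->0; indeg[6]->0 | ready=[1, 3, 5, 6] | order so far=[2]
  pop 1: no out-edges | ready=[3, 5, 6] | order so far=[2, 1]
  pop 3: no out-edges | ready=[5, 6] | order so far=[2, 1, 3]
  pop 5: indeg[0]->1; indeg[4]->1 | ready=[6] | order so far=[2, 1, 3, 5]
  pop 6: indeg[0]->0; indeg[4]->0 | ready=[0, 4] | order so far=[2, 1, 3, 5, 6]
  pop 0: no out-edges | ready=[4] | order so far=[2, 1, 3, 5, 6, 0]
  pop 4: no out-edges | ready=[] | order so far=[2, 1, 3, 5, 6, 0, 4]
  Result: [2, 1, 3, 5, 6, 0, 4]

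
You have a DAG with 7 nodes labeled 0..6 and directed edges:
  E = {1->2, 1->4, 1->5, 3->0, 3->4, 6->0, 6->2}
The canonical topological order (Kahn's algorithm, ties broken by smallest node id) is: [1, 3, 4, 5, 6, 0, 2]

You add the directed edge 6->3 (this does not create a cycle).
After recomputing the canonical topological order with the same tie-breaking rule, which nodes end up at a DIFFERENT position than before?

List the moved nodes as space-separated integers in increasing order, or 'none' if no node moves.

Old toposort: [1, 3, 4, 5, 6, 0, 2]
Added edge 6->3
Recompute Kahn (smallest-id tiebreak):
  initial in-degrees: [2, 0, 2, 1, 2, 1, 0]
  ready (indeg=0): [1, 6]
  pop 1: indeg[2]->1; indeg[4]->1; indeg[5]->0 | ready=[5, 6] | order so far=[1]
  pop 5: no out-edges | ready=[6] | order so far=[1, 5]
  pop 6: indeg[0]->1; indeg[2]->0; indeg[3]->0 | ready=[2, 3] | order so far=[1, 5, 6]
  pop 2: no out-edges | ready=[3] | order so far=[1, 5, 6, 2]
  pop 3: indeg[0]->0; indeg[4]->0 | ready=[0, 4] | order so far=[1, 5, 6, 2, 3]
  pop 0: no out-edges | ready=[4] | order so far=[1, 5, 6, 2, 3, 0]
  pop 4: no out-edges | ready=[] | order so far=[1, 5, 6, 2, 3, 0, 4]
New canonical toposort: [1, 5, 6, 2, 3, 0, 4]
Compare positions:
  Node 0: index 5 -> 5 (same)
  Node 1: index 0 -> 0 (same)
  Node 2: index 6 -> 3 (moved)
  Node 3: index 1 -> 4 (moved)
  Node 4: index 2 -> 6 (moved)
  Node 5: index 3 -> 1 (moved)
  Node 6: index 4 -> 2 (moved)
Nodes that changed position: 2 3 4 5 6

Answer: 2 3 4 5 6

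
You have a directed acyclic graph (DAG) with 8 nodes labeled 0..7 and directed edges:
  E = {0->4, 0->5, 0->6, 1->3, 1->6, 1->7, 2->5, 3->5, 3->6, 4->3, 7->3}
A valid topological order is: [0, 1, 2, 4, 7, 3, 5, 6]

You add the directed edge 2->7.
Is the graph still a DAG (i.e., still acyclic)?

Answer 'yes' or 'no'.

Given toposort: [0, 1, 2, 4, 7, 3, 5, 6]
Position of 2: index 2; position of 7: index 4
New edge 2->7: forward
Forward edge: respects the existing order. Still a DAG, same toposort still valid.
Still a DAG? yes

Answer: yes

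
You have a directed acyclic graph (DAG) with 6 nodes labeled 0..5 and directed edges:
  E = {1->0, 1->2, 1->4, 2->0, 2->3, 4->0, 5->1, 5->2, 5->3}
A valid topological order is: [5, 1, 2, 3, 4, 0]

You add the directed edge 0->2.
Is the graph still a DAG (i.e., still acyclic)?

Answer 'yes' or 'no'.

Answer: no

Derivation:
Given toposort: [5, 1, 2, 3, 4, 0]
Position of 0: index 5; position of 2: index 2
New edge 0->2: backward (u after v in old order)
Backward edge: old toposort is now invalid. Check if this creates a cycle.
Does 2 already reach 0? Reachable from 2: [0, 2, 3]. YES -> cycle!
Still a DAG? no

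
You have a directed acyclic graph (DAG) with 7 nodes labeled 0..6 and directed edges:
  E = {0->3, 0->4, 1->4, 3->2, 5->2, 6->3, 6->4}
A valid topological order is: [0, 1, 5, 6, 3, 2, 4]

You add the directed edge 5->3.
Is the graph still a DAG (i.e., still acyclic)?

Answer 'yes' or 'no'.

Answer: yes

Derivation:
Given toposort: [0, 1, 5, 6, 3, 2, 4]
Position of 5: index 2; position of 3: index 4
New edge 5->3: forward
Forward edge: respects the existing order. Still a DAG, same toposort still valid.
Still a DAG? yes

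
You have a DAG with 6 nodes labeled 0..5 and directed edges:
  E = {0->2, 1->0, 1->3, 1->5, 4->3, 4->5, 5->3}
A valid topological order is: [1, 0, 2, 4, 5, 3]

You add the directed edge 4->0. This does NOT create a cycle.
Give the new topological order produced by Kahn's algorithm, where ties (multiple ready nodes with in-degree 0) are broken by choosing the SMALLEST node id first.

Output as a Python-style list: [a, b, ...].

Old toposort: [1, 0, 2, 4, 5, 3]
Added edge: 4->0
Position of 4 (3) > position of 0 (1). Must reorder: 4 must now come before 0.
Run Kahn's algorithm (break ties by smallest node id):
  initial in-degrees: [2, 0, 1, 3, 0, 2]
  ready (indeg=0): [1, 4]
  pop 1: indeg[0]->1; indeg[3]->2; indeg[5]->1 | ready=[4] | order so far=[1]
  pop 4: indeg[0]->0; indeg[3]->1; indeg[5]->0 | ready=[0, 5] | order so far=[1, 4]
  pop 0: indeg[2]->0 | ready=[2, 5] | order so far=[1, 4, 0]
  pop 2: no out-edges | ready=[5] | order so far=[1, 4, 0, 2]
  pop 5: indeg[3]->0 | ready=[3] | order so far=[1, 4, 0, 2, 5]
  pop 3: no out-edges | ready=[] | order so far=[1, 4, 0, 2, 5, 3]
  Result: [1, 4, 0, 2, 5, 3]

Answer: [1, 4, 0, 2, 5, 3]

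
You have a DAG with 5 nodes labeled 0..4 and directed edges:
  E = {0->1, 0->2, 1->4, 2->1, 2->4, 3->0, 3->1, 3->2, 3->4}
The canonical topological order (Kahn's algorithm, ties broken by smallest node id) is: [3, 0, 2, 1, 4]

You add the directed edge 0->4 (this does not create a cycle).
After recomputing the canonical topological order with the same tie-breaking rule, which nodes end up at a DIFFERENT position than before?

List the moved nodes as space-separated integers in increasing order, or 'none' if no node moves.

Answer: none

Derivation:
Old toposort: [3, 0, 2, 1, 4]
Added edge 0->4
Recompute Kahn (smallest-id tiebreak):
  initial in-degrees: [1, 3, 2, 0, 4]
  ready (indeg=0): [3]
  pop 3: indeg[0]->0; indeg[1]->2; indeg[2]->1; indeg[4]->3 | ready=[0] | order so far=[3]
  pop 0: indeg[1]->1; indeg[2]->0; indeg[4]->2 | ready=[2] | order so far=[3, 0]
  pop 2: indeg[1]->0; indeg[4]->1 | ready=[1] | order so far=[3, 0, 2]
  pop 1: indeg[4]->0 | ready=[4] | order so far=[3, 0, 2, 1]
  pop 4: no out-edges | ready=[] | order so far=[3, 0, 2, 1, 4]
New canonical toposort: [3, 0, 2, 1, 4]
Compare positions:
  Node 0: index 1 -> 1 (same)
  Node 1: index 3 -> 3 (same)
  Node 2: index 2 -> 2 (same)
  Node 3: index 0 -> 0 (same)
  Node 4: index 4 -> 4 (same)
Nodes that changed position: none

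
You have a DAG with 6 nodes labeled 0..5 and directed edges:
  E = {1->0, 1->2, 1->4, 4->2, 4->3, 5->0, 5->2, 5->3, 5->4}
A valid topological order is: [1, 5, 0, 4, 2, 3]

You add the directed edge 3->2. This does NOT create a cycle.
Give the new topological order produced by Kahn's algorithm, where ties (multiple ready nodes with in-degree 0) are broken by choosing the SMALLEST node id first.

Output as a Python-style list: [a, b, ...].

Answer: [1, 5, 0, 4, 3, 2]

Derivation:
Old toposort: [1, 5, 0, 4, 2, 3]
Added edge: 3->2
Position of 3 (5) > position of 2 (4). Must reorder: 3 must now come before 2.
Run Kahn's algorithm (break ties by smallest node id):
  initial in-degrees: [2, 0, 4, 2, 2, 0]
  ready (indeg=0): [1, 5]
  pop 1: indeg[0]->1; indeg[2]->3; indeg[4]->1 | ready=[5] | order so far=[1]
  pop 5: indeg[0]->0; indeg[2]->2; indeg[3]->1; indeg[4]->0 | ready=[0, 4] | order so far=[1, 5]
  pop 0: no out-edges | ready=[4] | order so far=[1, 5, 0]
  pop 4: indeg[2]->1; indeg[3]->0 | ready=[3] | order so far=[1, 5, 0, 4]
  pop 3: indeg[2]->0 | ready=[2] | order so far=[1, 5, 0, 4, 3]
  pop 2: no out-edges | ready=[] | order so far=[1, 5, 0, 4, 3, 2]
  Result: [1, 5, 0, 4, 3, 2]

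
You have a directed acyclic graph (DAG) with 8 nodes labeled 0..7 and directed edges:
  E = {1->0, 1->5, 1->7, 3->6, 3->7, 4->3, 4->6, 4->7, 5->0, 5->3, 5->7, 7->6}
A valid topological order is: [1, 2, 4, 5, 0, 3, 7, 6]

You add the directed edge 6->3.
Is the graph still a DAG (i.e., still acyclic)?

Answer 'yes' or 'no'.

Given toposort: [1, 2, 4, 5, 0, 3, 7, 6]
Position of 6: index 7; position of 3: index 5
New edge 6->3: backward (u after v in old order)
Backward edge: old toposort is now invalid. Check if this creates a cycle.
Does 3 already reach 6? Reachable from 3: [3, 6, 7]. YES -> cycle!
Still a DAG? no

Answer: no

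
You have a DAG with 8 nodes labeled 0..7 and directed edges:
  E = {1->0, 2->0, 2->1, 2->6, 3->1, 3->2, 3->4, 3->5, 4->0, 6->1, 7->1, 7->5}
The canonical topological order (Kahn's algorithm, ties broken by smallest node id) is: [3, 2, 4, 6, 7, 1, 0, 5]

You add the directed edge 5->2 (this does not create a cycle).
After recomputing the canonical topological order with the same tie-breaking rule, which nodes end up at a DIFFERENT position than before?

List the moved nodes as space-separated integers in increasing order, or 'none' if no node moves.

Old toposort: [3, 2, 4, 6, 7, 1, 0, 5]
Added edge 5->2
Recompute Kahn (smallest-id tiebreak):
  initial in-degrees: [3, 4, 2, 0, 1, 2, 1, 0]
  ready (indeg=0): [3, 7]
  pop 3: indeg[1]->3; indeg[2]->1; indeg[4]->0; indeg[5]->1 | ready=[4, 7] | order so far=[3]
  pop 4: indeg[0]->2 | ready=[7] | order so far=[3, 4]
  pop 7: indeg[1]->2; indeg[5]->0 | ready=[5] | order so far=[3, 4, 7]
  pop 5: indeg[2]->0 | ready=[2] | order so far=[3, 4, 7, 5]
  pop 2: indeg[0]->1; indeg[1]->1; indeg[6]->0 | ready=[6] | order so far=[3, 4, 7, 5, 2]
  pop 6: indeg[1]->0 | ready=[1] | order so far=[3, 4, 7, 5, 2, 6]
  pop 1: indeg[0]->0 | ready=[0] | order so far=[3, 4, 7, 5, 2, 6, 1]
  pop 0: no out-edges | ready=[] | order so far=[3, 4, 7, 5, 2, 6, 1, 0]
New canonical toposort: [3, 4, 7, 5, 2, 6, 1, 0]
Compare positions:
  Node 0: index 6 -> 7 (moved)
  Node 1: index 5 -> 6 (moved)
  Node 2: index 1 -> 4 (moved)
  Node 3: index 0 -> 0 (same)
  Node 4: index 2 -> 1 (moved)
  Node 5: index 7 -> 3 (moved)
  Node 6: index 3 -> 5 (moved)
  Node 7: index 4 -> 2 (moved)
Nodes that changed position: 0 1 2 4 5 6 7

Answer: 0 1 2 4 5 6 7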